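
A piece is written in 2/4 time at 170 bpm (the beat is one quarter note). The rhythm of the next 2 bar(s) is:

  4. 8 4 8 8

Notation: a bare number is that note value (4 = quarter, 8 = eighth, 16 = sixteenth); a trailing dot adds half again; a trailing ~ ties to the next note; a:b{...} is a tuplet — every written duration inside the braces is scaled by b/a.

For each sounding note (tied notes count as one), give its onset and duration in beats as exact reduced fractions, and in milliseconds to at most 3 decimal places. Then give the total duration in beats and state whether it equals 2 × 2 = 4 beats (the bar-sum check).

1) 0.0ms=0b +529.412ms=3/2b
2) 529.412ms=3/2b +176.471ms=1/2b
3) 705.882ms=2b +352.941ms=1b
4) 1058.824ms=3b +176.471ms=1/2b
5) 1235.294ms=7/2b +176.471ms=1/2b
Σ=4b of 4 (170bpm 2/4) — PASS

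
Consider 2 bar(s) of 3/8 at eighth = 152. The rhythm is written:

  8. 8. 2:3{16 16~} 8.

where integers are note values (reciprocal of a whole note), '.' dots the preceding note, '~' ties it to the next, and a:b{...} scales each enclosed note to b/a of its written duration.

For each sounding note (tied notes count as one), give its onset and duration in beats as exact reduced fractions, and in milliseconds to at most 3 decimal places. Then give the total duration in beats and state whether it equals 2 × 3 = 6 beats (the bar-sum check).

1) 0.0ms=0b +592.105ms=3/2b
2) 592.105ms=3/2b +592.105ms=3/2b
3) 1184.211ms=3b +296.053ms=3/4b
4) 1480.263ms=15/4b +888.158ms=9/4b
Σ=6b of 6 (152bpm 3/8) — PASS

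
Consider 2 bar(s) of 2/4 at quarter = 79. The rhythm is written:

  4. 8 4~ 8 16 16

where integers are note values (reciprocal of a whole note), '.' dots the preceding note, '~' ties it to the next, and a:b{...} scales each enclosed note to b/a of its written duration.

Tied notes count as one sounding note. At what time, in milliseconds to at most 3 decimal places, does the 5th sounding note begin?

1. 0.0ms @ 0 + 1139.241ms (3/2)
2. 1139.241ms @ 3/2 + 379.747ms (1/2)
3. 1518.987ms @ 2 + 1139.241ms (3/2)
4. 2658.228ms @ 7/2 + 189.873ms (1/4)
5. 2848.101ms @ 15/4 + 189.873ms (1/4)

note 5 onset = 15/4b = 2848.101ms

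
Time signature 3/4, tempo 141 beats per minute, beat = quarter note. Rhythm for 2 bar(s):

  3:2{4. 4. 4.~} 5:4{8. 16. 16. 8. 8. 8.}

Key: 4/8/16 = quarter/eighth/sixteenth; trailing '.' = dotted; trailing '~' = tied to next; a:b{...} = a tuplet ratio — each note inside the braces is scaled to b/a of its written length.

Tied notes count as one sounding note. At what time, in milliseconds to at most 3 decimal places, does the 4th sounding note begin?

1. 0.0ms @ 0 + 425.532ms (1)
2. 425.532ms @ 1 + 425.532ms (1)
3. 851.064ms @ 2 + 680.851ms (8/5)
4. 1531.915ms @ 18/5 + 127.66ms (3/10)
5. 1659.574ms @ 39/10 + 127.66ms (3/10)
6. 1787.234ms @ 21/5 + 255.319ms (3/5)
7. 2042.553ms @ 24/5 + 255.319ms (3/5)
8. 2297.872ms @ 27/5 + 255.319ms (3/5)

note 4 onset = 18/5b = 1531.915ms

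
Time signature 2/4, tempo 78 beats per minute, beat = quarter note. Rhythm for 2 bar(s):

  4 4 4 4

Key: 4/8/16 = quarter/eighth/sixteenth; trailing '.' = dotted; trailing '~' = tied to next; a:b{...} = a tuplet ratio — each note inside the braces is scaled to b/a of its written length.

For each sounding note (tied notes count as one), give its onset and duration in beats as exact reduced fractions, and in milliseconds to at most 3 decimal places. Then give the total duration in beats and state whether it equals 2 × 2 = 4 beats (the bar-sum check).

1) 0.0ms=0b +769.231ms=1b
2) 769.231ms=1b +769.231ms=1b
3) 1538.462ms=2b +769.231ms=1b
4) 2307.692ms=3b +769.231ms=1b
Σ=4b of 4 (78bpm 2/4) — PASS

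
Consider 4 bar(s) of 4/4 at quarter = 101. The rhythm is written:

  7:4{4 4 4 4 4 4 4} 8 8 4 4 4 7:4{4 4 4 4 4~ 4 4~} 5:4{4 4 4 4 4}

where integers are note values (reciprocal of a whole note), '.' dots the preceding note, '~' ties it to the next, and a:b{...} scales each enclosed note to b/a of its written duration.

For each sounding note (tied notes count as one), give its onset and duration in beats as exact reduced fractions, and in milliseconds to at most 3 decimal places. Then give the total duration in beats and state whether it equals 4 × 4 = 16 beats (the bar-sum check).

1) 0.0ms=0b +339.463ms=4/7b
2) 339.463ms=4/7b +339.463ms=4/7b
3) 678.925ms=8/7b +339.463ms=4/7b
4) 1018.388ms=12/7b +339.463ms=4/7b
5) 1357.85ms=16/7b +339.463ms=4/7b
6) 1697.313ms=20/7b +339.463ms=4/7b
7) 2036.775ms=24/7b +339.463ms=4/7b
8) 2376.238ms=4b +297.03ms=1/2b
9) 2673.267ms=9/2b +297.03ms=1/2b
10) 2970.297ms=5b +594.059ms=1b
11) 3564.356ms=6b +594.059ms=1b
12) 4158.416ms=7b +594.059ms=1b
13) 4752.475ms=8b +339.463ms=4/7b
14) 5091.938ms=60/7b +339.463ms=4/7b
15) 5431.4ms=64/7b +339.463ms=4/7b
16) 5770.863ms=68/7b +339.463ms=4/7b
17) 6110.325ms=72/7b +678.925ms=8/7b
18) 6789.25ms=80/7b +814.71ms=48/35b
19) 7603.96ms=64/5b +475.248ms=4/5b
20) 8079.208ms=68/5b +475.248ms=4/5b
21) 8554.455ms=72/5b +475.248ms=4/5b
22) 9029.703ms=76/5b +475.248ms=4/5b
Σ=16b of 16 (101bpm 4/4) — PASS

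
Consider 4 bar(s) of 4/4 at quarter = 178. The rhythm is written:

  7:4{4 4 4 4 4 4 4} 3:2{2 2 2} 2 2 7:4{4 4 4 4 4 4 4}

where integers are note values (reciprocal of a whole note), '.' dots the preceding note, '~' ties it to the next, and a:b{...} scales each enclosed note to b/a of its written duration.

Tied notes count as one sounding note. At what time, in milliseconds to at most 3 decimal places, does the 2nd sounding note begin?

note 2 onset = 4/7b = 192.616ms

1. 0.0ms @ 0 + 192.616ms (4/7)
2. 192.616ms @ 4/7 + 192.616ms (4/7)
3. 385.233ms @ 8/7 + 192.616ms (4/7)
4. 577.849ms @ 12/7 + 192.616ms (4/7)
5. 770.465ms @ 16/7 + 192.616ms (4/7)
6. 963.082ms @ 20/7 + 192.616ms (4/7)
7. 1155.698ms @ 24/7 + 192.616ms (4/7)
8. 1348.315ms @ 4 + 449.438ms (4/3)
9. 1797.753ms @ 16/3 + 449.438ms (4/3)
10. 2247.191ms @ 20/3 + 449.438ms (4/3)
11. 2696.629ms @ 8 + 674.157ms (2)
12. 3370.787ms @ 10 + 674.157ms (2)
13. 4044.944ms @ 12 + 192.616ms (4/7)
14. 4237.56ms @ 88/7 + 192.616ms (4/7)
15. 4430.177ms @ 92/7 + 192.616ms (4/7)
16. 4622.793ms @ 96/7 + 192.616ms (4/7)
17. 4815.409ms @ 100/7 + 192.616ms (4/7)
18. 5008.026ms @ 104/7 + 192.616ms (4/7)
19. 5200.642ms @ 108/7 + 192.616ms (4/7)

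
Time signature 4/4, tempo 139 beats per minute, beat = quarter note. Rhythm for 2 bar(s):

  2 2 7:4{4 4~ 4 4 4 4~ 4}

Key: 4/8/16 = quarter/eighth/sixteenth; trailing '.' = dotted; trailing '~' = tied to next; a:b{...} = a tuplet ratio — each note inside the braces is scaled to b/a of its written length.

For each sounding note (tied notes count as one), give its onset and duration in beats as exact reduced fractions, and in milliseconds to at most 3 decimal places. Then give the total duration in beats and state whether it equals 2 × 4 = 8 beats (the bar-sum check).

1) 0.0ms=0b +863.309ms=2b
2) 863.309ms=2b +863.309ms=2b
3) 1726.619ms=4b +246.66ms=4/7b
4) 1973.279ms=32/7b +493.32ms=8/7b
5) 2466.598ms=40/7b +246.66ms=4/7b
6) 2713.258ms=44/7b +246.66ms=4/7b
7) 2959.918ms=48/7b +493.32ms=8/7b
Σ=8b of 8 (139bpm 4/4) — PASS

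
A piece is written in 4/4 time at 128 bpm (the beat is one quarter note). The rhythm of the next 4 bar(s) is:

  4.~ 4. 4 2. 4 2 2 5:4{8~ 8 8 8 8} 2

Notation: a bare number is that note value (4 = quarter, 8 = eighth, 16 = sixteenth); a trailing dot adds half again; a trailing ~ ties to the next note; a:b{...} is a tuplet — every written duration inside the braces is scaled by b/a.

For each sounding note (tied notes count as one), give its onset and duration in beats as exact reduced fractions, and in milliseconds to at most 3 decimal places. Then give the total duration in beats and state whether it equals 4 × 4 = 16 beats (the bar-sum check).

1) 0.0ms=0b +1406.25ms=3b
2) 1406.25ms=3b +468.75ms=1b
3) 1875.0ms=4b +1406.25ms=3b
4) 3281.25ms=7b +468.75ms=1b
5) 3750.0ms=8b +937.5ms=2b
6) 4687.5ms=10b +937.5ms=2b
7) 5625.0ms=12b +375.0ms=4/5b
8) 6000.0ms=64/5b +187.5ms=2/5b
9) 6187.5ms=66/5b +187.5ms=2/5b
10) 6375.0ms=68/5b +187.5ms=2/5b
11) 6562.5ms=14b +937.5ms=2b
Σ=16b of 16 (128bpm 4/4) — PASS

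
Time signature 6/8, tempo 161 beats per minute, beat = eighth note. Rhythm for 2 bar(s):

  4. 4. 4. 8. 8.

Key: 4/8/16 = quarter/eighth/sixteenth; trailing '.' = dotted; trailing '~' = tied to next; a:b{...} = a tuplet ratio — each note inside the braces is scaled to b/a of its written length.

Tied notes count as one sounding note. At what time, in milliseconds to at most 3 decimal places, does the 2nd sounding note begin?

note 2 onset = 3b = 1118.012ms

1. 0.0ms @ 0 + 1118.012ms (3)
2. 1118.012ms @ 3 + 1118.012ms (3)
3. 2236.025ms @ 6 + 1118.012ms (3)
4. 3354.037ms @ 9 + 559.006ms (3/2)
5. 3913.043ms @ 21/2 + 559.006ms (3/2)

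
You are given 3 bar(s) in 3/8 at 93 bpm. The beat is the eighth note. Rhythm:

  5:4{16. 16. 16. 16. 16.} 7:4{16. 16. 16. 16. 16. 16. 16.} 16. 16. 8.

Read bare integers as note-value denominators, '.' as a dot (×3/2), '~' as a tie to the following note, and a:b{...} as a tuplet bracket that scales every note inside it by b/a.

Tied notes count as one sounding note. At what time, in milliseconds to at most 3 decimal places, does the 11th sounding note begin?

note 11 onset = 36/7b = 3317.972ms

1. 0.0ms @ 0 + 387.097ms (3/5)
2. 387.097ms @ 3/5 + 387.097ms (3/5)
3. 774.194ms @ 6/5 + 387.097ms (3/5)
4. 1161.29ms @ 9/5 + 387.097ms (3/5)
5. 1548.387ms @ 12/5 + 387.097ms (3/5)
6. 1935.484ms @ 3 + 276.498ms (3/7)
7. 2211.982ms @ 24/7 + 276.498ms (3/7)
8. 2488.479ms @ 27/7 + 276.498ms (3/7)
9. 2764.977ms @ 30/7 + 276.498ms (3/7)
10. 3041.475ms @ 33/7 + 276.498ms (3/7)
11. 3317.972ms @ 36/7 + 276.498ms (3/7)
12. 3594.47ms @ 39/7 + 276.498ms (3/7)
13. 3870.968ms @ 6 + 483.871ms (3/4)
14. 4354.839ms @ 27/4 + 483.871ms (3/4)
15. 4838.71ms @ 15/2 + 967.742ms (3/2)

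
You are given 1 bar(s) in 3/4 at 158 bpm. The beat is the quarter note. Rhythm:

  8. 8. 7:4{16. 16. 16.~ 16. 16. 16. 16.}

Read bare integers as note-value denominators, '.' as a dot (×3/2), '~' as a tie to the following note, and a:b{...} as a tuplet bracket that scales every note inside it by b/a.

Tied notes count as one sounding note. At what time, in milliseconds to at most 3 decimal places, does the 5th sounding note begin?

note 5 onset = 27/14b = 732.369ms

1. 0.0ms @ 0 + 284.81ms (3/4)
2. 284.81ms @ 3/4 + 284.81ms (3/4)
3. 569.62ms @ 3/2 + 81.374ms (3/14)
4. 650.995ms @ 12/7 + 81.374ms (3/14)
5. 732.369ms @ 27/14 + 162.749ms (3/7)
6. 895.118ms @ 33/14 + 81.374ms (3/14)
7. 976.492ms @ 18/7 + 81.374ms (3/14)
8. 1057.866ms @ 39/14 + 81.374ms (3/14)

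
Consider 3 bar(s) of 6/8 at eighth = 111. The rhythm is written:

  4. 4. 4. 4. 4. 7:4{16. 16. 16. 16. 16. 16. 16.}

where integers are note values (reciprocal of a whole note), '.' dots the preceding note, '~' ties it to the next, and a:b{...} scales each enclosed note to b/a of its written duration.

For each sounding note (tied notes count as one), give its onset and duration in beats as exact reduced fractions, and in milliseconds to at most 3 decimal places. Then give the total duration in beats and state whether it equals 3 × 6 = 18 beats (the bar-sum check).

1) 0.0ms=0b +1621.622ms=3b
2) 1621.622ms=3b +1621.622ms=3b
3) 3243.243ms=6b +1621.622ms=3b
4) 4864.865ms=9b +1621.622ms=3b
5) 6486.486ms=12b +1621.622ms=3b
6) 8108.108ms=15b +231.66ms=3/7b
7) 8339.768ms=108/7b +231.66ms=3/7b
8) 8571.429ms=111/7b +231.66ms=3/7b
9) 8803.089ms=114/7b +231.66ms=3/7b
10) 9034.749ms=117/7b +231.66ms=3/7b
11) 9266.409ms=120/7b +231.66ms=3/7b
12) 9498.069ms=123/7b +231.66ms=3/7b
Σ=18b of 18 (111bpm 6/8) — PASS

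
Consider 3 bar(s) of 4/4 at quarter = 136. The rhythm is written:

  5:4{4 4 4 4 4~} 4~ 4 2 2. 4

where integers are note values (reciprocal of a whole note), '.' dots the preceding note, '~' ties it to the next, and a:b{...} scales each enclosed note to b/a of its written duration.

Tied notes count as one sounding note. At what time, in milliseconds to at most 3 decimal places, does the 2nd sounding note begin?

note 2 onset = 4/5b = 352.941ms

1. 0.0ms @ 0 + 352.941ms (4/5)
2. 352.941ms @ 4/5 + 352.941ms (4/5)
3. 705.882ms @ 8/5 + 352.941ms (4/5)
4. 1058.824ms @ 12/5 + 352.941ms (4/5)
5. 1411.765ms @ 16/5 + 1235.294ms (14/5)
6. 2647.059ms @ 6 + 882.353ms (2)
7. 3529.412ms @ 8 + 1323.529ms (3)
8. 4852.941ms @ 11 + 441.176ms (1)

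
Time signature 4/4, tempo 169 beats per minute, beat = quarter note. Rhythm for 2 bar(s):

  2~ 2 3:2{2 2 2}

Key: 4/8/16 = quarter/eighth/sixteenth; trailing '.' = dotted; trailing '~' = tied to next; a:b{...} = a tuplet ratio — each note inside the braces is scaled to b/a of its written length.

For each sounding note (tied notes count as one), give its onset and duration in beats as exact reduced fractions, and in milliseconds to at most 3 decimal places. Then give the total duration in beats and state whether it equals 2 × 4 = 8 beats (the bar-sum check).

1) 0.0ms=0b +1420.118ms=4b
2) 1420.118ms=4b +473.373ms=4/3b
3) 1893.491ms=16/3b +473.373ms=4/3b
4) 2366.864ms=20/3b +473.373ms=4/3b
Σ=8b of 8 (169bpm 4/4) — PASS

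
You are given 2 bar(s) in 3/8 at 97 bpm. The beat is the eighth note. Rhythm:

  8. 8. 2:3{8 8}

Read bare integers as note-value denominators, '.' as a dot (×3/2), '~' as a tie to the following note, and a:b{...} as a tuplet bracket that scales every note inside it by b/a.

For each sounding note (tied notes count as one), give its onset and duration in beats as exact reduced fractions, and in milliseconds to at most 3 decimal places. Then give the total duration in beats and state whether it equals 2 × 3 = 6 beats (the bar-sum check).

1) 0.0ms=0b +927.835ms=3/2b
2) 927.835ms=3/2b +927.835ms=3/2b
3) 1855.67ms=3b +927.835ms=3/2b
4) 2783.505ms=9/2b +927.835ms=3/2b
Σ=6b of 6 (97bpm 3/8) — PASS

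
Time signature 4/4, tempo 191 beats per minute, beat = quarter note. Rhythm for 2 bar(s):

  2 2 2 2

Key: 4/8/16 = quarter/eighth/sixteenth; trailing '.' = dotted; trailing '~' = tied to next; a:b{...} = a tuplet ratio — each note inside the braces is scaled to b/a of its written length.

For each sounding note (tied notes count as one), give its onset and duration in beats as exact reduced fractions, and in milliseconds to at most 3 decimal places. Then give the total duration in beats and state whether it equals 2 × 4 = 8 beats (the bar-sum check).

1) 0.0ms=0b +628.272ms=2b
2) 628.272ms=2b +628.272ms=2b
3) 1256.545ms=4b +628.272ms=2b
4) 1884.817ms=6b +628.272ms=2b
Σ=8b of 8 (191bpm 4/4) — PASS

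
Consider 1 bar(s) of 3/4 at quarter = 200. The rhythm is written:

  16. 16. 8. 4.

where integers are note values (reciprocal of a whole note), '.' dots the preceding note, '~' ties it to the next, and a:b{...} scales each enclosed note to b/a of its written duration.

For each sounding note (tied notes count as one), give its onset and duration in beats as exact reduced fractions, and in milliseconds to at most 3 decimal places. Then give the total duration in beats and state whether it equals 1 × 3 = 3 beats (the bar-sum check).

1) 0.0ms=0b +112.5ms=3/8b
2) 112.5ms=3/8b +112.5ms=3/8b
3) 225.0ms=3/4b +225.0ms=3/4b
4) 450.0ms=3/2b +450.0ms=3/2b
Σ=3b of 3 (200bpm 3/4) — PASS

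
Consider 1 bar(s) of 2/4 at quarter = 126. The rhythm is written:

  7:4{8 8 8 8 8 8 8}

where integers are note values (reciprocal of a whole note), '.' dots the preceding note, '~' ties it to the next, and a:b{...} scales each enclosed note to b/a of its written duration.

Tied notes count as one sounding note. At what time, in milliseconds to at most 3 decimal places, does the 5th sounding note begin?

1. 0.0ms @ 0 + 136.054ms (2/7)
2. 136.054ms @ 2/7 + 136.054ms (2/7)
3. 272.109ms @ 4/7 + 136.054ms (2/7)
4. 408.163ms @ 6/7 + 136.054ms (2/7)
5. 544.218ms @ 8/7 + 136.054ms (2/7)
6. 680.272ms @ 10/7 + 136.054ms (2/7)
7. 816.327ms @ 12/7 + 136.054ms (2/7)

note 5 onset = 8/7b = 544.218ms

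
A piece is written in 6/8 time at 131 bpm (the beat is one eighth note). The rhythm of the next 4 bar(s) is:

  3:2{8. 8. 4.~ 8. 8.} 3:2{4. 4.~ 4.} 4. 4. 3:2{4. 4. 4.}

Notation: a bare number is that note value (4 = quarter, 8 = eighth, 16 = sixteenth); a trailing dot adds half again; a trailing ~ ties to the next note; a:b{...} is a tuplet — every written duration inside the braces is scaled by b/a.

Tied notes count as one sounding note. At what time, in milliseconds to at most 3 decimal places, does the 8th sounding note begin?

1. 0.0ms @ 0 + 458.015ms (1)
2. 458.015ms @ 1 + 458.015ms (1)
3. 916.031ms @ 2 + 1374.046ms (3)
4. 2290.076ms @ 5 + 458.015ms (1)
5. 2748.092ms @ 6 + 916.031ms (2)
6. 3664.122ms @ 8 + 1832.061ms (4)
7. 5496.183ms @ 12 + 1374.046ms (3)
8. 6870.229ms @ 15 + 1374.046ms (3)
9. 8244.275ms @ 18 + 916.031ms (2)
10. 9160.305ms @ 20 + 916.031ms (2)
11. 10076.336ms @ 22 + 916.031ms (2)

note 8 onset = 15b = 6870.229ms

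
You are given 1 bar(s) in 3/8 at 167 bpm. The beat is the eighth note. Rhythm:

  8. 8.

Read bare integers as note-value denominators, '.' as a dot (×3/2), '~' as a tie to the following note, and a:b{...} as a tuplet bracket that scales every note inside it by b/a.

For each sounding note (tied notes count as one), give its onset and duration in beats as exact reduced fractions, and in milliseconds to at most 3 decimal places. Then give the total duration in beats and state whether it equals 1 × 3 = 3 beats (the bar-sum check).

1) 0.0ms=0b +538.922ms=3/2b
2) 538.922ms=3/2b +538.922ms=3/2b
Σ=3b of 3 (167bpm 3/8) — PASS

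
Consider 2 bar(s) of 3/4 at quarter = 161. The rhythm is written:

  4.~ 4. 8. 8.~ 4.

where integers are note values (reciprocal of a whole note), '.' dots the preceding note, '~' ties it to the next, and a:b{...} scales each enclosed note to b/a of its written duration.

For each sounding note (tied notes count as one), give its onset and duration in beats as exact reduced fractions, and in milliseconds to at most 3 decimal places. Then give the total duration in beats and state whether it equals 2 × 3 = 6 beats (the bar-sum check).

1) 0.0ms=0b +1118.012ms=3b
2) 1118.012ms=3b +279.503ms=3/4b
3) 1397.516ms=15/4b +838.509ms=9/4b
Σ=6b of 6 (161bpm 3/4) — PASS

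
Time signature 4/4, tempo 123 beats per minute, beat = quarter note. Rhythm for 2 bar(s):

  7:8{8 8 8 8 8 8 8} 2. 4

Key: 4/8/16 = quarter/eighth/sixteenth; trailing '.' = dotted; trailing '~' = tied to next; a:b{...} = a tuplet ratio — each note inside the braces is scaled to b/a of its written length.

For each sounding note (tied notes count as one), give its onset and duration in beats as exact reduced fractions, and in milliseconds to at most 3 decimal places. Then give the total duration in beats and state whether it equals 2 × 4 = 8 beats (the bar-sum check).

1) 0.0ms=0b +278.746ms=4/7b
2) 278.746ms=4/7b +278.746ms=4/7b
3) 557.491ms=8/7b +278.746ms=4/7b
4) 836.237ms=12/7b +278.746ms=4/7b
5) 1114.983ms=16/7b +278.746ms=4/7b
6) 1393.728ms=20/7b +278.746ms=4/7b
7) 1672.474ms=24/7b +278.746ms=4/7b
8) 1951.22ms=4b +1463.415ms=3b
9) 3414.634ms=7b +487.805ms=1b
Σ=8b of 8 (123bpm 4/4) — PASS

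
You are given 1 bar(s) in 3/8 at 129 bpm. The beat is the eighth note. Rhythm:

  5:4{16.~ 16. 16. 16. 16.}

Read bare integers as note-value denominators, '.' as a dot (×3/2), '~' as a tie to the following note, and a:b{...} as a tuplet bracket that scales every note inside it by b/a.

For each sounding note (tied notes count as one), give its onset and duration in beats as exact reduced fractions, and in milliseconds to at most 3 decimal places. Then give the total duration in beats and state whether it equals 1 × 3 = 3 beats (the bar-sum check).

1) 0.0ms=0b +558.14ms=6/5b
2) 558.14ms=6/5b +279.07ms=3/5b
3) 837.209ms=9/5b +279.07ms=3/5b
4) 1116.279ms=12/5b +279.07ms=3/5b
Σ=3b of 3 (129bpm 3/8) — PASS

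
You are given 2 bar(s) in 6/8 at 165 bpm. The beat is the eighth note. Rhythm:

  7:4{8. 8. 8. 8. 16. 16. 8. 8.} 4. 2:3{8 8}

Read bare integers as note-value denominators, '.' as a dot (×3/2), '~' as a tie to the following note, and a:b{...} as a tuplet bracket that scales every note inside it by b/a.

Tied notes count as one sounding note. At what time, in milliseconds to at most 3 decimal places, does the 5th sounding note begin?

1. 0.0ms @ 0 + 311.688ms (6/7)
2. 311.688ms @ 6/7 + 311.688ms (6/7)
3. 623.377ms @ 12/7 + 311.688ms (6/7)
4. 935.065ms @ 18/7 + 311.688ms (6/7)
5. 1246.753ms @ 24/7 + 155.844ms (3/7)
6. 1402.597ms @ 27/7 + 155.844ms (3/7)
7. 1558.442ms @ 30/7 + 311.688ms (6/7)
8. 1870.13ms @ 36/7 + 311.688ms (6/7)
9. 2181.818ms @ 6 + 1090.909ms (3)
10. 3272.727ms @ 9 + 545.455ms (3/2)
11. 3818.182ms @ 21/2 + 545.455ms (3/2)

note 5 onset = 24/7b = 1246.753ms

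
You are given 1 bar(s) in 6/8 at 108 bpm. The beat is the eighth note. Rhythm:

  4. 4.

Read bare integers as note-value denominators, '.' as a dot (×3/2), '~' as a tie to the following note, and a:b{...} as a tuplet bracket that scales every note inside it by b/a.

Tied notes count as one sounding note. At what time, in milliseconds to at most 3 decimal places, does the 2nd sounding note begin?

1. 0.0ms @ 0 + 1666.667ms (3)
2. 1666.667ms @ 3 + 1666.667ms (3)

note 2 onset = 3b = 1666.667ms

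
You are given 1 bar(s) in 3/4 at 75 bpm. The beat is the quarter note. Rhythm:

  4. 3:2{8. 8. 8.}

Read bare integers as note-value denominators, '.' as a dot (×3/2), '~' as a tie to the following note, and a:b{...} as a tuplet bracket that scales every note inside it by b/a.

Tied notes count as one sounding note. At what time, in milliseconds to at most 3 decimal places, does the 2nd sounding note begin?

1. 0.0ms @ 0 + 1200.0ms (3/2)
2. 1200.0ms @ 3/2 + 400.0ms (1/2)
3. 1600.0ms @ 2 + 400.0ms (1/2)
4. 2000.0ms @ 5/2 + 400.0ms (1/2)

note 2 onset = 3/2b = 1200.0ms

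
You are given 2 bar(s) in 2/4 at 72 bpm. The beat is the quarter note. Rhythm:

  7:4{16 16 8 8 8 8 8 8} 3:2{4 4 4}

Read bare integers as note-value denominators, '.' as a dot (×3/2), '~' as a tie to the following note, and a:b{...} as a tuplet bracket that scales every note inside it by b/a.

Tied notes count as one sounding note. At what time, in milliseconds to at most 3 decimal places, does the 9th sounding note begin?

1. 0.0ms @ 0 + 119.048ms (1/7)
2. 119.048ms @ 1/7 + 119.048ms (1/7)
3. 238.095ms @ 2/7 + 238.095ms (2/7)
4. 476.19ms @ 4/7 + 238.095ms (2/7)
5. 714.286ms @ 6/7 + 238.095ms (2/7)
6. 952.381ms @ 8/7 + 238.095ms (2/7)
7. 1190.476ms @ 10/7 + 238.095ms (2/7)
8. 1428.571ms @ 12/7 + 238.095ms (2/7)
9. 1666.667ms @ 2 + 555.556ms (2/3)
10. 2222.222ms @ 8/3 + 555.556ms (2/3)
11. 2777.778ms @ 10/3 + 555.556ms (2/3)

note 9 onset = 2b = 1666.667ms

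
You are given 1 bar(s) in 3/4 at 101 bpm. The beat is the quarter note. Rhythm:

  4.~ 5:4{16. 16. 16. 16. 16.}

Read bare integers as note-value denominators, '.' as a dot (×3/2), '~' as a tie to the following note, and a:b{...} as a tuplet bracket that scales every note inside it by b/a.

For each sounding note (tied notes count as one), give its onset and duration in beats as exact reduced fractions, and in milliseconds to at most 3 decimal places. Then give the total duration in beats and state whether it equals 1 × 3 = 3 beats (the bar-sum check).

1) 0.0ms=0b +1069.307ms=9/5b
2) 1069.307ms=9/5b +178.218ms=3/10b
3) 1247.525ms=21/10b +178.218ms=3/10b
4) 1425.743ms=12/5b +178.218ms=3/10b
5) 1603.96ms=27/10b +178.218ms=3/10b
Σ=3b of 3 (101bpm 3/4) — PASS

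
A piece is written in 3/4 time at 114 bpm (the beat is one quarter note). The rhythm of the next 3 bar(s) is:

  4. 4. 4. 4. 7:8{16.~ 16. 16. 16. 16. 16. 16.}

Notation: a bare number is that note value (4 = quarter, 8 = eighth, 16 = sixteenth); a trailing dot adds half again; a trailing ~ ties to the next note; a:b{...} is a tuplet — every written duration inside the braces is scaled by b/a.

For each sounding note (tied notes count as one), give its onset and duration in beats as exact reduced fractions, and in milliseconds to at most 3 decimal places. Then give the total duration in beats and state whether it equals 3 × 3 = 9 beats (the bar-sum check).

1) 0.0ms=0b +789.474ms=3/2b
2) 789.474ms=3/2b +789.474ms=3/2b
3) 1578.947ms=3b +789.474ms=3/2b
4) 2368.421ms=9/2b +789.474ms=3/2b
5) 3157.895ms=6b +451.128ms=6/7b
6) 3609.023ms=48/7b +225.564ms=3/7b
7) 3834.586ms=51/7b +225.564ms=3/7b
8) 4060.15ms=54/7b +225.564ms=3/7b
9) 4285.714ms=57/7b +225.564ms=3/7b
10) 4511.278ms=60/7b +225.564ms=3/7b
Σ=9b of 9 (114bpm 3/4) — PASS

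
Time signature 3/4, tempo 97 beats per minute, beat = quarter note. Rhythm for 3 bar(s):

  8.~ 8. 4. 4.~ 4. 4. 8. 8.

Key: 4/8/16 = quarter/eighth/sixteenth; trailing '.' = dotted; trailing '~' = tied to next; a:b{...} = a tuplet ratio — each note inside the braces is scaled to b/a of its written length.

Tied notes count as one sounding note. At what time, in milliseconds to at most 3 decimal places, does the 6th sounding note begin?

note 6 onset = 33/4b = 5103.093ms

1. 0.0ms @ 0 + 927.835ms (3/2)
2. 927.835ms @ 3/2 + 927.835ms (3/2)
3. 1855.67ms @ 3 + 1855.67ms (3)
4. 3711.34ms @ 6 + 927.835ms (3/2)
5. 4639.175ms @ 15/2 + 463.918ms (3/4)
6. 5103.093ms @ 33/4 + 463.918ms (3/4)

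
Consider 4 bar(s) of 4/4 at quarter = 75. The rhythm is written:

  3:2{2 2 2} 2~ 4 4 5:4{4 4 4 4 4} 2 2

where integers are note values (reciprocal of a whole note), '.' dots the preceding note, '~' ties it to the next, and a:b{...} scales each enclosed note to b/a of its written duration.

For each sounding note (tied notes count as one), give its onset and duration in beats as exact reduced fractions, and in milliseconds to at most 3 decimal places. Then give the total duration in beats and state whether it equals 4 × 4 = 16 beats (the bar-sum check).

1) 0.0ms=0b +1066.667ms=4/3b
2) 1066.667ms=4/3b +1066.667ms=4/3b
3) 2133.333ms=8/3b +1066.667ms=4/3b
4) 3200.0ms=4b +2400.0ms=3b
5) 5600.0ms=7b +800.0ms=1b
6) 6400.0ms=8b +640.0ms=4/5b
7) 7040.0ms=44/5b +640.0ms=4/5b
8) 7680.0ms=48/5b +640.0ms=4/5b
9) 8320.0ms=52/5b +640.0ms=4/5b
10) 8960.0ms=56/5b +640.0ms=4/5b
11) 9600.0ms=12b +1600.0ms=2b
12) 11200.0ms=14b +1600.0ms=2b
Σ=16b of 16 (75bpm 4/4) — PASS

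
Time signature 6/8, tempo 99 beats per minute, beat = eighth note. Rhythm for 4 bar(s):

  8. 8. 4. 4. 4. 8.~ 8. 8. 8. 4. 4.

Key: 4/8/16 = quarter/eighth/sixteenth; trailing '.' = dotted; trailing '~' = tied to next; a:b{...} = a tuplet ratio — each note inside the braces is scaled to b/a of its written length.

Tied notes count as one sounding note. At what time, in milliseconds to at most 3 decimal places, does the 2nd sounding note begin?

1. 0.0ms @ 0 + 909.091ms (3/2)
2. 909.091ms @ 3/2 + 909.091ms (3/2)
3. 1818.182ms @ 3 + 1818.182ms (3)
4. 3636.364ms @ 6 + 1818.182ms (3)
5. 5454.545ms @ 9 + 1818.182ms (3)
6. 7272.727ms @ 12 + 1818.182ms (3)
7. 9090.909ms @ 15 + 909.091ms (3/2)
8. 10000.0ms @ 33/2 + 909.091ms (3/2)
9. 10909.091ms @ 18 + 1818.182ms (3)
10. 12727.273ms @ 21 + 1818.182ms (3)

note 2 onset = 3/2b = 909.091ms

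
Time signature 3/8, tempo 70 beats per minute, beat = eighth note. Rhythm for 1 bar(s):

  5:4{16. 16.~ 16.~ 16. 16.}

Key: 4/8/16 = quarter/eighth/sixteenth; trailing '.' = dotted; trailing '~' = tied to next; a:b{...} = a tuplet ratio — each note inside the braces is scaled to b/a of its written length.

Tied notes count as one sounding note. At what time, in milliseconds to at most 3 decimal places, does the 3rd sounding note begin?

1. 0.0ms @ 0 + 514.286ms (3/5)
2. 514.286ms @ 3/5 + 1542.857ms (9/5)
3. 2057.143ms @ 12/5 + 514.286ms (3/5)

note 3 onset = 12/5b = 2057.143ms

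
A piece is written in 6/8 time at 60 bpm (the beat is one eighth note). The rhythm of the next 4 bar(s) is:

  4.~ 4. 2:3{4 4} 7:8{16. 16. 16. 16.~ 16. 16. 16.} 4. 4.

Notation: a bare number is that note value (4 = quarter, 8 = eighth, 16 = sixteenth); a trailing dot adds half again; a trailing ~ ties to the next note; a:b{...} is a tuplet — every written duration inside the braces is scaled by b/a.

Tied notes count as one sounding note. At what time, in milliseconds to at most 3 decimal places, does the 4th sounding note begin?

1. 0.0ms @ 0 + 6000.0ms (6)
2. 6000.0ms @ 6 + 3000.0ms (3)
3. 9000.0ms @ 9 + 3000.0ms (3)
4. 12000.0ms @ 12 + 857.143ms (6/7)
5. 12857.143ms @ 90/7 + 857.143ms (6/7)
6. 13714.286ms @ 96/7 + 857.143ms (6/7)
7. 14571.429ms @ 102/7 + 1714.286ms (12/7)
8. 16285.714ms @ 114/7 + 857.143ms (6/7)
9. 17142.857ms @ 120/7 + 857.143ms (6/7)
10. 18000.0ms @ 18 + 3000.0ms (3)
11. 21000.0ms @ 21 + 3000.0ms (3)

note 4 onset = 12b = 12000.0ms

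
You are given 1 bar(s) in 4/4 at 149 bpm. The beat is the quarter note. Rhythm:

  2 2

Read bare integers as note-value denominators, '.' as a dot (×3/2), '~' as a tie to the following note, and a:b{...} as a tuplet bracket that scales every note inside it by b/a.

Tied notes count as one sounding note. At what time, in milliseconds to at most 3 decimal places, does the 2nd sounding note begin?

1. 0.0ms @ 0 + 805.369ms (2)
2. 805.369ms @ 2 + 805.369ms (2)

note 2 onset = 2b = 805.369ms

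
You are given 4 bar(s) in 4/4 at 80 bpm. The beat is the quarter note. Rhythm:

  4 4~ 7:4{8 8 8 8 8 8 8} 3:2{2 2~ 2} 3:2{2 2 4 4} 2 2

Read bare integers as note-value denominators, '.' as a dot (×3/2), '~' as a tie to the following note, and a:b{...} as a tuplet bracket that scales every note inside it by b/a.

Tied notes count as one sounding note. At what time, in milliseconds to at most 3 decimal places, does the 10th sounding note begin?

note 10 onset = 16/3b = 4000.0ms

1. 0.0ms @ 0 + 750.0ms (1)
2. 750.0ms @ 1 + 964.286ms (9/7)
3. 1714.286ms @ 16/7 + 214.286ms (2/7)
4. 1928.571ms @ 18/7 + 214.286ms (2/7)
5. 2142.857ms @ 20/7 + 214.286ms (2/7)
6. 2357.143ms @ 22/7 + 214.286ms (2/7)
7. 2571.429ms @ 24/7 + 214.286ms (2/7)
8. 2785.714ms @ 26/7 + 214.286ms (2/7)
9. 3000.0ms @ 4 + 1000.0ms (4/3)
10. 4000.0ms @ 16/3 + 2000.0ms (8/3)
11. 6000.0ms @ 8 + 1000.0ms (4/3)
12. 7000.0ms @ 28/3 + 1000.0ms (4/3)
13. 8000.0ms @ 32/3 + 500.0ms (2/3)
14. 8500.0ms @ 34/3 + 500.0ms (2/3)
15. 9000.0ms @ 12 + 1500.0ms (2)
16. 10500.0ms @ 14 + 1500.0ms (2)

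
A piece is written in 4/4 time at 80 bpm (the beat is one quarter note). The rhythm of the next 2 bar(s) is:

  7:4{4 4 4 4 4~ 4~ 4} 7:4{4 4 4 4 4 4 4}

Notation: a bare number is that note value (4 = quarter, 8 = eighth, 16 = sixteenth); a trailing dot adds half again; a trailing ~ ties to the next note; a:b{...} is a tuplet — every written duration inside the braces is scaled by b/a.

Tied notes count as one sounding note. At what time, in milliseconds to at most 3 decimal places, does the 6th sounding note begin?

1. 0.0ms @ 0 + 428.571ms (4/7)
2. 428.571ms @ 4/7 + 428.571ms (4/7)
3. 857.143ms @ 8/7 + 428.571ms (4/7)
4. 1285.714ms @ 12/7 + 428.571ms (4/7)
5. 1714.286ms @ 16/7 + 1285.714ms (12/7)
6. 3000.0ms @ 4 + 428.571ms (4/7)
7. 3428.571ms @ 32/7 + 428.571ms (4/7)
8. 3857.143ms @ 36/7 + 428.571ms (4/7)
9. 4285.714ms @ 40/7 + 428.571ms (4/7)
10. 4714.286ms @ 44/7 + 428.571ms (4/7)
11. 5142.857ms @ 48/7 + 428.571ms (4/7)
12. 5571.429ms @ 52/7 + 428.571ms (4/7)

note 6 onset = 4b = 3000.0ms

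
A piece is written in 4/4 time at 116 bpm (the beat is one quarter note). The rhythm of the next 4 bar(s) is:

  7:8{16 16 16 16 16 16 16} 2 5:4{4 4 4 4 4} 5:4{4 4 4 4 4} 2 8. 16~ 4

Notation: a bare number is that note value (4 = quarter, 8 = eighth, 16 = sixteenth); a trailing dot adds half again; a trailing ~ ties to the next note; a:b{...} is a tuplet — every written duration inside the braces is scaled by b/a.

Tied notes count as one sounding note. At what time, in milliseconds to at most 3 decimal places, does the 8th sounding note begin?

note 8 onset = 2b = 1034.483ms

1. 0.0ms @ 0 + 147.783ms (2/7)
2. 147.783ms @ 2/7 + 147.783ms (2/7)
3. 295.567ms @ 4/7 + 147.783ms (2/7)
4. 443.35ms @ 6/7 + 147.783ms (2/7)
5. 591.133ms @ 8/7 + 147.783ms (2/7)
6. 738.916ms @ 10/7 + 147.783ms (2/7)
7. 886.7ms @ 12/7 + 147.783ms (2/7)
8. 1034.483ms @ 2 + 1034.483ms (2)
9. 2068.966ms @ 4 + 413.793ms (4/5)
10. 2482.759ms @ 24/5 + 413.793ms (4/5)
11. 2896.552ms @ 28/5 + 413.793ms (4/5)
12. 3310.345ms @ 32/5 + 413.793ms (4/5)
13. 3724.138ms @ 36/5 + 413.793ms (4/5)
14. 4137.931ms @ 8 + 413.793ms (4/5)
15. 4551.724ms @ 44/5 + 413.793ms (4/5)
16. 4965.517ms @ 48/5 + 413.793ms (4/5)
17. 5379.31ms @ 52/5 + 413.793ms (4/5)
18. 5793.103ms @ 56/5 + 413.793ms (4/5)
19. 6206.897ms @ 12 + 1034.483ms (2)
20. 7241.379ms @ 14 + 387.931ms (3/4)
21. 7629.31ms @ 59/4 + 646.552ms (5/4)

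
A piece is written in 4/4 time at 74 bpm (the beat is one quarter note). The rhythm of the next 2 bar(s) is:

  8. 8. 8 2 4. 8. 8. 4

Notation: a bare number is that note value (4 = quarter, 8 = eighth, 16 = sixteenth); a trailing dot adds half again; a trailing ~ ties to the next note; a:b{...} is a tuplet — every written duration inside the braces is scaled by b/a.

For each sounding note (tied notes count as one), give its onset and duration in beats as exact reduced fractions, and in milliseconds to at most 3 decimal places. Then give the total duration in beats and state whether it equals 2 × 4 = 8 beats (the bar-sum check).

1) 0.0ms=0b +608.108ms=3/4b
2) 608.108ms=3/4b +608.108ms=3/4b
3) 1216.216ms=3/2b +405.405ms=1/2b
4) 1621.622ms=2b +1621.622ms=2b
5) 3243.243ms=4b +1216.216ms=3/2b
6) 4459.459ms=11/2b +608.108ms=3/4b
7) 5067.568ms=25/4b +608.108ms=3/4b
8) 5675.676ms=7b +810.811ms=1b
Σ=8b of 8 (74bpm 4/4) — PASS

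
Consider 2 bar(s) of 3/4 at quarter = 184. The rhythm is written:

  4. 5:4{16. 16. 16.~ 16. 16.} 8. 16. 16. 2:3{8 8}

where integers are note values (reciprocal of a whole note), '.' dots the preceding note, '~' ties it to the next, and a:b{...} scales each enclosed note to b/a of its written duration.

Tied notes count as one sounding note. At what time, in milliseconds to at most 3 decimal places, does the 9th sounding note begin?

1. 0.0ms @ 0 + 489.13ms (3/2)
2. 489.13ms @ 3/2 + 97.826ms (3/10)
3. 586.957ms @ 9/5 + 97.826ms (3/10)
4. 684.783ms @ 21/10 + 195.652ms (3/5)
5. 880.435ms @ 27/10 + 97.826ms (3/10)
6. 978.261ms @ 3 + 244.565ms (3/4)
7. 1222.826ms @ 15/4 + 122.283ms (3/8)
8. 1345.109ms @ 33/8 + 122.283ms (3/8)
9. 1467.391ms @ 9/2 + 244.565ms (3/4)
10. 1711.957ms @ 21/4 + 244.565ms (3/4)

note 9 onset = 9/2b = 1467.391ms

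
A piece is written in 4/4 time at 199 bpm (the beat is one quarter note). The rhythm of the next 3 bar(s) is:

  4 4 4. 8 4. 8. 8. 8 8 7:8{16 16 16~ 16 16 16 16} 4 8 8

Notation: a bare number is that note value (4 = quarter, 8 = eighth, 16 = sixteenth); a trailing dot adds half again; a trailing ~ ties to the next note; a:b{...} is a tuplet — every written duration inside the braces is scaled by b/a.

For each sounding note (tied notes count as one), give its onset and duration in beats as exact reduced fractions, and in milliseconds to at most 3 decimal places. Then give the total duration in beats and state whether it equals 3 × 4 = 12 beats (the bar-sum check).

1) 0.0ms=0b +301.508ms=1b
2) 301.508ms=1b +301.508ms=1b
3) 603.015ms=2b +452.261ms=3/2b
4) 1055.276ms=7/2b +150.754ms=1/2b
5) 1206.03ms=4b +452.261ms=3/2b
6) 1658.291ms=11/2b +226.131ms=3/4b
7) 1884.422ms=25/4b +226.131ms=3/4b
8) 2110.553ms=7b +150.754ms=1/2b
9) 2261.307ms=15/2b +150.754ms=1/2b
10) 2412.06ms=8b +86.145ms=2/7b
11) 2498.205ms=58/7b +86.145ms=2/7b
12) 2584.35ms=60/7b +172.29ms=4/7b
13) 2756.64ms=64/7b +86.145ms=2/7b
14) 2842.785ms=66/7b +86.145ms=2/7b
15) 2928.93ms=68/7b +86.145ms=2/7b
16) 3015.075ms=10b +301.508ms=1b
17) 3316.583ms=11b +150.754ms=1/2b
18) 3467.337ms=23/2b +150.754ms=1/2b
Σ=12b of 12 (199bpm 4/4) — PASS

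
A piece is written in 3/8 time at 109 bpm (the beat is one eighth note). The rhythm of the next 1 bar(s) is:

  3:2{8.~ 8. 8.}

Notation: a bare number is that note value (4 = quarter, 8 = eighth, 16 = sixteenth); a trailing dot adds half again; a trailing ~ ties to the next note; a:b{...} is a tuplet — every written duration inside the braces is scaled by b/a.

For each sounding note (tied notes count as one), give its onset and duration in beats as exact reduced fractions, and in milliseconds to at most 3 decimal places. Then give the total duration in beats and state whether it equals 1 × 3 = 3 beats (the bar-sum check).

1) 0.0ms=0b +1100.917ms=2b
2) 1100.917ms=2b +550.459ms=1b
Σ=3b of 3 (109bpm 3/8) — PASS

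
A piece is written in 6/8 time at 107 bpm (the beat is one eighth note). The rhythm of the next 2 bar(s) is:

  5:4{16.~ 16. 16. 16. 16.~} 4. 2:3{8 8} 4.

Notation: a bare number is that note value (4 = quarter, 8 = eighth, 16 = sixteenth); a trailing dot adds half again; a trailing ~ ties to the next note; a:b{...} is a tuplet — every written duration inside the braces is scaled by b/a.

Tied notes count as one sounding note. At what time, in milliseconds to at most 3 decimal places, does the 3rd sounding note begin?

note 3 onset = 9/5b = 1009.346ms

1. 0.0ms @ 0 + 672.897ms (6/5)
2. 672.897ms @ 6/5 + 336.449ms (3/5)
3. 1009.346ms @ 9/5 + 336.449ms (3/5)
4. 1345.794ms @ 12/5 + 2018.692ms (18/5)
5. 3364.486ms @ 6 + 841.121ms (3/2)
6. 4205.607ms @ 15/2 + 841.121ms (3/2)
7. 5046.729ms @ 9 + 1682.243ms (3)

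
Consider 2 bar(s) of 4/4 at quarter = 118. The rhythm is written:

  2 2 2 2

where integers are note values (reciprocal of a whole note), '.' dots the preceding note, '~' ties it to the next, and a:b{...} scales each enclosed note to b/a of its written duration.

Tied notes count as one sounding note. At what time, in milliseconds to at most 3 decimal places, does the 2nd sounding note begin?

note 2 onset = 2b = 1016.949ms

1. 0.0ms @ 0 + 1016.949ms (2)
2. 1016.949ms @ 2 + 1016.949ms (2)
3. 2033.898ms @ 4 + 1016.949ms (2)
4. 3050.847ms @ 6 + 1016.949ms (2)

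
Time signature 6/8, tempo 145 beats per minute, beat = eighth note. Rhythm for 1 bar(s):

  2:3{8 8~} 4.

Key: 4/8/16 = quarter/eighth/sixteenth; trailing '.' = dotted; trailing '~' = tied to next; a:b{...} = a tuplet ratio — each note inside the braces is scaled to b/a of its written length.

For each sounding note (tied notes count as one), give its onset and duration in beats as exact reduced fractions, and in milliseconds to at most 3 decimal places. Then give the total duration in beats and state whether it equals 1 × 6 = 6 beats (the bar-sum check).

1) 0.0ms=0b +620.69ms=3/2b
2) 620.69ms=3/2b +1862.069ms=9/2b
Σ=6b of 6 (145bpm 6/8) — PASS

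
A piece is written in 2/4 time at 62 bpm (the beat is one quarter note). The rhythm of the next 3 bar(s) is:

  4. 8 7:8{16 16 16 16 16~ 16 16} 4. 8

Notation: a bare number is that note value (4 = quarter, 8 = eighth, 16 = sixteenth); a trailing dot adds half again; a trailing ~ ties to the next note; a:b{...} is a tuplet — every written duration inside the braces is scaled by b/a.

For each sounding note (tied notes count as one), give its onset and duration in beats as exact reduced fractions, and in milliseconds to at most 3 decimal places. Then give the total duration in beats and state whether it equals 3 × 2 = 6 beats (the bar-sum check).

1) 0.0ms=0b +1451.613ms=3/2b
2) 1451.613ms=3/2b +483.871ms=1/2b
3) 1935.484ms=2b +276.498ms=2/7b
4) 2211.982ms=16/7b +276.498ms=2/7b
5) 2488.479ms=18/7b +276.498ms=2/7b
6) 2764.977ms=20/7b +276.498ms=2/7b
7) 3041.475ms=22/7b +552.995ms=4/7b
8) 3594.47ms=26/7b +276.498ms=2/7b
9) 3870.968ms=4b +1451.613ms=3/2b
10) 5322.581ms=11/2b +483.871ms=1/2b
Σ=6b of 6 (62bpm 2/4) — PASS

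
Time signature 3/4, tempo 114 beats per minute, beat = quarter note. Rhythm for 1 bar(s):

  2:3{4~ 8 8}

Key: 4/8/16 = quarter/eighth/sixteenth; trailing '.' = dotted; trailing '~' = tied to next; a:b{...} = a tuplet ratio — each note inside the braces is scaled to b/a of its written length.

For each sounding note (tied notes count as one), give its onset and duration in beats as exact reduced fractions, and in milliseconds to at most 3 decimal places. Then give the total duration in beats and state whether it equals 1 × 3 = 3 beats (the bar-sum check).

1) 0.0ms=0b +1184.211ms=9/4b
2) 1184.211ms=9/4b +394.737ms=3/4b
Σ=3b of 3 (114bpm 3/4) — PASS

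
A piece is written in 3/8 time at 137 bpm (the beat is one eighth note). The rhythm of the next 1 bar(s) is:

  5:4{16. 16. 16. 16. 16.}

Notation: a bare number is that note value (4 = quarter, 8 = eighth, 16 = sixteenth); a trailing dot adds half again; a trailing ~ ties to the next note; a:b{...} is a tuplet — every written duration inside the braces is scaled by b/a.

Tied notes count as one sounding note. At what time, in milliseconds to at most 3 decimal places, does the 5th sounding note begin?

note 5 onset = 12/5b = 1051.095ms

1. 0.0ms @ 0 + 262.774ms (3/5)
2. 262.774ms @ 3/5 + 262.774ms (3/5)
3. 525.547ms @ 6/5 + 262.774ms (3/5)
4. 788.321ms @ 9/5 + 262.774ms (3/5)
5. 1051.095ms @ 12/5 + 262.774ms (3/5)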